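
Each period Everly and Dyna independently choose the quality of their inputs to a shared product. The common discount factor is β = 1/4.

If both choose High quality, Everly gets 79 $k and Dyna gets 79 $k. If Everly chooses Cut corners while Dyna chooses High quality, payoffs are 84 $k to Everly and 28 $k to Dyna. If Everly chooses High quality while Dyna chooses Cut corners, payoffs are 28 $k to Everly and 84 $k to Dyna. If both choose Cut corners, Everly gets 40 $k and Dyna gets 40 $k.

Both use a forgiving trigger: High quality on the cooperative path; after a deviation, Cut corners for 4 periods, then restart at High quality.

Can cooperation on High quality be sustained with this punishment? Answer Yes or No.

Comparing payoff streams over the 5 periods until play realigns: cooperate → 79(1+β+…+β^4); deviate → 84 + 40(β+…+β^4).
Cooperation is sustained iff (79−40)(β+…+β^4) ≥ 84−79.
β+…+β^4 = 1/4·(1−(1/4)^4)/(1−1/4) = 0.3320, and (84−79)/(79−40) = 0.1282.
0.3320 ≥ 0.1282, so cooperation is sustainable.

Yes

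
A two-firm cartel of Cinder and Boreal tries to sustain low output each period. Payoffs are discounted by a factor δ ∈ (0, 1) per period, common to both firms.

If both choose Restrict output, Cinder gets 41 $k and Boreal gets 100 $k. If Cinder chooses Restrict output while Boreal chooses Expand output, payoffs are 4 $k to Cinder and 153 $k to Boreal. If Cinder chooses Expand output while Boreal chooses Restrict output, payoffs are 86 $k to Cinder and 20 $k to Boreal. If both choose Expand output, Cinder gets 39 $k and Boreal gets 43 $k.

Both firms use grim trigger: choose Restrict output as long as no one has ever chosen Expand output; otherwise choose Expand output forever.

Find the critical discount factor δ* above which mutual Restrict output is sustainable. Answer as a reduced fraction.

Cinder's threshold: (86−41)/(86−39) = 45/47.
Boreal's threshold: (153−100)/(153−43) = 53/110.
45/47 > 53/110, so Cinder binds and δ* = 45/47.

45/47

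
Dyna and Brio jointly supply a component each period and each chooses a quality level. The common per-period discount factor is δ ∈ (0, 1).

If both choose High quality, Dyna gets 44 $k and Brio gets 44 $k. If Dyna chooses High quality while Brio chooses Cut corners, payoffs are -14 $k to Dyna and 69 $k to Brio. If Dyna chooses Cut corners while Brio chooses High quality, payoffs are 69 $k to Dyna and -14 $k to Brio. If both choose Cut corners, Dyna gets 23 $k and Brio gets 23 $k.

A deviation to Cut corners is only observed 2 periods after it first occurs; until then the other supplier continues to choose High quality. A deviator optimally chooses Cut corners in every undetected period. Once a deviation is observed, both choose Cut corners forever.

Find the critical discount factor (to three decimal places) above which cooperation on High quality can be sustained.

Deviating for the 2 undetected periods gains 69−44 = 25 per period over cooperation, then loses 44−23 = 21 per period forever once punishment starts.
Gain: 25(1 + δ + … + δ^1); loss: 21·δ^2/(1−δ).
No profitable deviation ⇔ 25(1−δ^2) ≤ 21·δ^2, i.e. δ^2 ≥ 25/(25+21) = 25/46.
Hence δ ≥ (25/46)^(1/2) ≈ 0.737.

0.737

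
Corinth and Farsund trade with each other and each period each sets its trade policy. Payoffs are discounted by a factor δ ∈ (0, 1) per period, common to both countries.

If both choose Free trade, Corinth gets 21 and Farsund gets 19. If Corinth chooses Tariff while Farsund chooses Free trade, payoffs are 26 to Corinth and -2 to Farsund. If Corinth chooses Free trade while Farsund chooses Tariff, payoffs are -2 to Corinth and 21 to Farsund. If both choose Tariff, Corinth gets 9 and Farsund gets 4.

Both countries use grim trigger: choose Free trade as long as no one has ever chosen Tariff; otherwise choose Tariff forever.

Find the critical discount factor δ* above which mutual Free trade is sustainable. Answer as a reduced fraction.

5/17

For Corinth: deviation gain 26−21 = 5, per-period punishment loss 21−9 = 12. IC gives δ ≥ 5/17.
For Farsund: gain 2, loss 15 per period, so δ ≥ 2/17.
The tighter constraint is Corinth's, so cooperation needs δ ≥ 5/17.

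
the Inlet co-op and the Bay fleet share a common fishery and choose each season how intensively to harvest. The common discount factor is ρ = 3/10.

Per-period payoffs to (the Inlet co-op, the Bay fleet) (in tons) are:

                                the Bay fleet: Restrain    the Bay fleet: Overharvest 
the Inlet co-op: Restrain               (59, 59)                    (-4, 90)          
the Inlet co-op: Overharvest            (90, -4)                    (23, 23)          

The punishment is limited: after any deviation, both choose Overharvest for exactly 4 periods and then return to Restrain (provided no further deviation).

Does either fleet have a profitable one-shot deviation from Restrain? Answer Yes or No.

A one-shot deviation gives 90 now, then 23 for 4 periods, then back to 59.
Gain from deviating: (90−59) today; loss: (59−23) in each of the next 4 periods.
No-deviation condition: (59−23)(ρ+…+ρ^4) ≥ 90−59, i.e. ρ+…+ρ^4 ≥ 31/36.
At ρ = 3/10: ρ+…+ρ^4 = 0.4251 < 0.8611.
So cooperation is not sustainable.

Yes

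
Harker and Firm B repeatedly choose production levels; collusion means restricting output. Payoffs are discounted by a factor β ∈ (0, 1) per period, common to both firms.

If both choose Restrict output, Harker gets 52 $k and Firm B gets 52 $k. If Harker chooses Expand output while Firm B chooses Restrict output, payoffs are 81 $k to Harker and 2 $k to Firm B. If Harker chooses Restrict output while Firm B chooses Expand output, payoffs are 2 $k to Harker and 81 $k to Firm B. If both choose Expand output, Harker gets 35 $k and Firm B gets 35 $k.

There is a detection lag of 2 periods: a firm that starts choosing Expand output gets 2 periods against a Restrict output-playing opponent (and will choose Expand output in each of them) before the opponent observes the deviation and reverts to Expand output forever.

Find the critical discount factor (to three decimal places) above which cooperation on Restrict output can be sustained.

0.794

A deviator earns 81 for 2 periods, then 35 forever; cooperating earns 52 forever. Multiplying the IC by (1−β):
52 ≥ 81(1−β^2) + 35β^2, so 46·β^2 ≥ 29 and β^2 ≥ 29/46.
β ≥ (29/46)^(1/2) ≈ 0.794.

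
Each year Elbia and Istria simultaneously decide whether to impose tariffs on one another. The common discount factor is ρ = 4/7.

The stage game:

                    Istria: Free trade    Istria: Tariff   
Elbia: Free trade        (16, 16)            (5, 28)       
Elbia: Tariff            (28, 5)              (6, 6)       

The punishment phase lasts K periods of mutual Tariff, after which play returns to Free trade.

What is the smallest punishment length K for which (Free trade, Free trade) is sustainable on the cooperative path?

Need Σ_{k=1}^{K} ρ^k ≥ (28−16)/(16−6) = 1.2000 at ρ = 4/7.
At K = 4 the sum is 1.1912 < 1.2000; at K = 5 it is 1.2521 ≥ 1.2000.
So the minimum punishment length is K = 5.

5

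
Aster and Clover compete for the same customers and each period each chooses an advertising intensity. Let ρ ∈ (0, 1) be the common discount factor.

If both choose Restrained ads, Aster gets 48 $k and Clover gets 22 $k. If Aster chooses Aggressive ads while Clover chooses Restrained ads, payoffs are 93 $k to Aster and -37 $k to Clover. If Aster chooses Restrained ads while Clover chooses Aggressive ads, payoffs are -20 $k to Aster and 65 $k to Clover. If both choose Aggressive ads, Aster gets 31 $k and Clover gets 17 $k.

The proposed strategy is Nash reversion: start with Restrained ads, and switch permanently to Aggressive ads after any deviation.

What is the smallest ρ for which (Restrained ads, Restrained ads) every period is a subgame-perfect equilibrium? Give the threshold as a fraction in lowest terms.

Aster: cooperation gives 48 each period; deviation gives 93 once then 31 forever.
  48/(1−ρ) ≥ 93 + 31ρ/(1−ρ) ⇒ ρ ≥ 45/62.
Clover: cooperation gives 22 each period; deviation gives 65 once then 17 forever.
  ρ ≥ 43/48.
Both must hold, so the binding constraint is Clover's: ρ ≥ 43/48.

43/48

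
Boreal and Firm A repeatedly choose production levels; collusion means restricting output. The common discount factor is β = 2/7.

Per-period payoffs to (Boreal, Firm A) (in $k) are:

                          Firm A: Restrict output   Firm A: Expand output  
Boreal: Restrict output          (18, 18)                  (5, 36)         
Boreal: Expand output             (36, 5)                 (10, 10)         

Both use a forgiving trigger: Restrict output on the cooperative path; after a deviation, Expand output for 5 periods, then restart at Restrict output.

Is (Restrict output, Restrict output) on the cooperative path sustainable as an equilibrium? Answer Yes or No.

No

IC: β+…+β^5 ≥ (36−18)/(18−10) = 9/4.
At β = 2/7: partial sum = 0.3992 < 2.2500. Cooperation not sustainable.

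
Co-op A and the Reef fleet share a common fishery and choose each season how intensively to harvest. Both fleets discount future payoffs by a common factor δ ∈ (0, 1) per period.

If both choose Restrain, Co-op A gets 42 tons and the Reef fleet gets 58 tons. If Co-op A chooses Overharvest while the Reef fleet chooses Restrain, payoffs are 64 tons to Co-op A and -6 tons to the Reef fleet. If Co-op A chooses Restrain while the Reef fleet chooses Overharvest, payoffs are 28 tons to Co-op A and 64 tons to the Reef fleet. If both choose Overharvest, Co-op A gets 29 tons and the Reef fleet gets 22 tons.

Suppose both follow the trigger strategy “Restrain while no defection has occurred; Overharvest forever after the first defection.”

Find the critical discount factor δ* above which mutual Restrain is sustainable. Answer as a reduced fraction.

22/35

Co-op A's threshold: (64−42)/(64−29) = 22/35.
the Reef fleet's threshold: (64−58)/(64−22) = 1/7.
22/35 > 1/7, so Co-op A binds and δ* = 22/35.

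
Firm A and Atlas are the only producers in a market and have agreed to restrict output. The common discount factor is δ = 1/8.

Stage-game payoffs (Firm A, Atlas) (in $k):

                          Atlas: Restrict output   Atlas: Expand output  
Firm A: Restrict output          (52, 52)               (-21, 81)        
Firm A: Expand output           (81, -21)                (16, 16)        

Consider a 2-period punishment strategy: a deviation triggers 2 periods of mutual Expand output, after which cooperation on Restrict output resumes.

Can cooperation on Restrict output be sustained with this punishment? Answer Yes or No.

IC: δ+…+δ^2 ≥ (81−52)/(52−16) = 29/36.
At δ = 1/8: partial sum = 0.1406 < 0.8056. Cooperation not sustainable.

No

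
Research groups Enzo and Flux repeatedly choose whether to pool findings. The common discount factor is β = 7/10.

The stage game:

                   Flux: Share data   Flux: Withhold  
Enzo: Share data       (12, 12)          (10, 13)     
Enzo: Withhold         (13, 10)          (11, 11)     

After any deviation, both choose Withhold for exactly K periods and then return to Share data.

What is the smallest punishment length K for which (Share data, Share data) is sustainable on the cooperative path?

IC: β(1−β^K)/(1−β) ≥ (13−12)/(12−11) = 1.
With β = 7/10: need 1 − β^K ≥ 1·(1−7/10)/(7/10), i.e. β^K ≤ 0.5714.
Since (7/10)^1 = 0.7000 and (7/10)^2 = 0.4900, the smallest such K is 2.

2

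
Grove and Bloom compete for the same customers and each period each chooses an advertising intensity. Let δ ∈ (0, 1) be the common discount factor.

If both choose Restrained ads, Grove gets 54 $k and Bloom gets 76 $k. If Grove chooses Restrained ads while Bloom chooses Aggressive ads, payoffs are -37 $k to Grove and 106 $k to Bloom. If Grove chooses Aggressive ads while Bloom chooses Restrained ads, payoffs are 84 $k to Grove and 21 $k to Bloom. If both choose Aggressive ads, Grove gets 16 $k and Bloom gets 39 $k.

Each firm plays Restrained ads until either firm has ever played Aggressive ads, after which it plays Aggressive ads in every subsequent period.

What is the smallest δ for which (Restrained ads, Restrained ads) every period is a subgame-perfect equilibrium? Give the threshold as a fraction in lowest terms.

30/67

For Grove: deviation gain 84−54 = 30, per-period punishment loss 54−16 = 38. IC gives δ ≥ 30/68 = 15/34.
For Bloom: gain 30, loss 37 per period, so δ ≥ 30/67.
The tighter constraint is Bloom's, so cooperation needs δ ≥ 30/67.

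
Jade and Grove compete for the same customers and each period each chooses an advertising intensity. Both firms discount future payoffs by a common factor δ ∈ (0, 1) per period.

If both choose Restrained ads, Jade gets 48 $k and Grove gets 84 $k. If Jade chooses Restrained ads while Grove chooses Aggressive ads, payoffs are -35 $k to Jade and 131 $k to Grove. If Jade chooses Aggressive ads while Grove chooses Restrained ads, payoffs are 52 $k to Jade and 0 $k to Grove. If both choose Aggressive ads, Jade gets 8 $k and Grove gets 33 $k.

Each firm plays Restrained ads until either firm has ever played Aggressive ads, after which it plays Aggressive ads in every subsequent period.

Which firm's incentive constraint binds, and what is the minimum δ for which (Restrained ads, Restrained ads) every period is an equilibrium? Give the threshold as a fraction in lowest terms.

Grove; δ ≥ 47/98

Jade's threshold: (52−48)/(52−8) = 1/11.
Grove's threshold: (131−84)/(131−33) = 47/98.
1/11 < 47/98, so Grove binds and δ* = 47/98.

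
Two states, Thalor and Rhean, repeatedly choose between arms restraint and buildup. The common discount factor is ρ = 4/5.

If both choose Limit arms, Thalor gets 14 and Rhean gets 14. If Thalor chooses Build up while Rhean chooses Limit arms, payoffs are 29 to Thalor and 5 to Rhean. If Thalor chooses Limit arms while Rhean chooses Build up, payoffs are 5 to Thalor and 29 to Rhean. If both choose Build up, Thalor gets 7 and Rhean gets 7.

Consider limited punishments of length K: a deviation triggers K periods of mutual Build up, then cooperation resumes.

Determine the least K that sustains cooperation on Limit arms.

4

No profitable deviation requires (14−7)(ρ+…+ρ^K) ≥ 29−14, i.e. ρ+…+ρ^K ≥ 15/7 ≈ 2.1429.
With ρ = 4/5, the partial sums are K=1: 0.8000, K=2: 1.4400, K=3: 1.9520, K=4: 2.3616.
K = 4 is the first length at which the sum reaches 2.1429.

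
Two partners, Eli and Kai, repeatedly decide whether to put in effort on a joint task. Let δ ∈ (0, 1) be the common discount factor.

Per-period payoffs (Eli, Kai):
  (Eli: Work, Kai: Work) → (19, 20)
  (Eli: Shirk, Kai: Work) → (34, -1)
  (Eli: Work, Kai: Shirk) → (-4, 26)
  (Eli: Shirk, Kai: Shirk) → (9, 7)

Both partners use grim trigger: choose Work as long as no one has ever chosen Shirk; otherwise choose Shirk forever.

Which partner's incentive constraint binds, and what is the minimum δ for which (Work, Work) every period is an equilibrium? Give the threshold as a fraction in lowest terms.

For Eli: deviation gain 34−19 = 15, per-period punishment loss 19−9 = 10. IC gives δ ≥ 15/25 = 3/5.
For Kai: gain 6, loss 13 per period, so δ ≥ 6/19.
The tighter constraint is Eli's, so cooperation needs δ ≥ 3/5.

Eli; δ ≥ 3/5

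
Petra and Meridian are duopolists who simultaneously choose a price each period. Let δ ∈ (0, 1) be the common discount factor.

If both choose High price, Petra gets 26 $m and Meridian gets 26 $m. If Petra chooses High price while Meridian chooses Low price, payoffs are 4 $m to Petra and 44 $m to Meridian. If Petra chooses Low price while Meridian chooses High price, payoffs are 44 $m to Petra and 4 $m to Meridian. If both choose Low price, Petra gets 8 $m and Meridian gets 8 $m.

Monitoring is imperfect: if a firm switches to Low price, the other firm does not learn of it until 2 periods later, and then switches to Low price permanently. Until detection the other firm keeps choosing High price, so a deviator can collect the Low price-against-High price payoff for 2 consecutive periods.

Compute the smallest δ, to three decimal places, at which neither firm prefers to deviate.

0.707

The best deviation is to choose Low price for all 2 undetected periods, earning 44 each, then 8 forever once detected.
Deviation value: 44(1−δ^2)/(1−δ) + 8δ^2/(1−δ); cooperation value: 26/(1−δ).
IC: 26 ≥ 44(1−δ^2) + 8δ^2 = 44 − 36δ^2.
So δ^2 ≥ 18/36 = 1/2, giving δ ≥ (1/2)^(1/2) ≈ 0.707.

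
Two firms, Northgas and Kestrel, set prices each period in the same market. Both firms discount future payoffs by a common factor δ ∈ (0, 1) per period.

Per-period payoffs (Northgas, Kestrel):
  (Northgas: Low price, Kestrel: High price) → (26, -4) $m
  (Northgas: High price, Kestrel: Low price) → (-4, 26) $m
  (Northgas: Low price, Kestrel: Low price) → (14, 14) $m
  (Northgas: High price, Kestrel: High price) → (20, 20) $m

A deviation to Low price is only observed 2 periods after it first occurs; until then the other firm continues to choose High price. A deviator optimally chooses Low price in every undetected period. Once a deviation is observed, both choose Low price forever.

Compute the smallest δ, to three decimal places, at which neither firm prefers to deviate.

0.707

A deviator earns 26 for 2 periods, then 14 forever; cooperating earns 20 forever. Multiplying the IC by (1−δ):
20 ≥ 26(1−δ^2) + 14δ^2, so 12·δ^2 ≥ 6 and δ^2 ≥ 1/2.
δ ≥ (1/2)^(1/2) ≈ 0.707.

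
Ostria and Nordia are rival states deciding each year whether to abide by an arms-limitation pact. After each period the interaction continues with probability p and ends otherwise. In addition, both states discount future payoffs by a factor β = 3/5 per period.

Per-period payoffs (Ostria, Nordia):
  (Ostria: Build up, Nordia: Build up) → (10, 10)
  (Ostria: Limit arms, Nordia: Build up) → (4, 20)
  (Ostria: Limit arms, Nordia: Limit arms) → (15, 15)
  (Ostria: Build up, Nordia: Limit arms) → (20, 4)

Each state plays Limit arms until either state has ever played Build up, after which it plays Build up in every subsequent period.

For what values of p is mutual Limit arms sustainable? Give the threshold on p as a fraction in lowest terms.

5/6

With continuation probability p and discount β, the effective per-period discount factor is βp.
Grim-trigger IC: βp ≥ (20−15)/(20−10) = 1/2.
So p ≥ (1/2)/(3/5) = 5/6.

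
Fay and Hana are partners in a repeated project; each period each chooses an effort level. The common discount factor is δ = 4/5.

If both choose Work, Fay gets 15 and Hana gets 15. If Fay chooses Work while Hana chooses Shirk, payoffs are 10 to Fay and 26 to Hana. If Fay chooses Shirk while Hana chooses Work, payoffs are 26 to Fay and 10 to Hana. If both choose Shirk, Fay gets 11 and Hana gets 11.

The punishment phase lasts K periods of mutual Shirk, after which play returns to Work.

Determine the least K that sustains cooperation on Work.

6

No profitable deviation requires (15−11)(δ+…+δ^K) ≥ 26−15, i.e. δ+…+δ^K ≥ 11/4 ≈ 2.7500.
With δ = 4/5, the partial sums are K=1: 0.8000, K=2: 1.4400, K=3: 1.9520, K=4: 2.3616, K=5: 2.6893, K=6: 2.9514.
K = 6 is the first length at which the sum reaches 2.7500.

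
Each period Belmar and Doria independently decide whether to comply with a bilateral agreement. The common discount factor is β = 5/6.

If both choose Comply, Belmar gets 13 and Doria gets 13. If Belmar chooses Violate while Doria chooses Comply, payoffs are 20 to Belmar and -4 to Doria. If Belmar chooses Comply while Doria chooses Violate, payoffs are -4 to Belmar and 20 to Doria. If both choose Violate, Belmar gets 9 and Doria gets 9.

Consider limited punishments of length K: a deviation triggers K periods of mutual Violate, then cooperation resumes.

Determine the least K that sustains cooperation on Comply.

3

IC: β(1−β^K)/(1−β) ≥ (20−13)/(13−9) = 7/4.
With β = 5/6: need 1 − β^K ≥ 7/4·(1−5/6)/(5/6), i.e. β^K ≤ 0.6500.
Since (5/6)^2 = 0.6944 and (5/6)^3 = 0.5787, the smallest such K is 3.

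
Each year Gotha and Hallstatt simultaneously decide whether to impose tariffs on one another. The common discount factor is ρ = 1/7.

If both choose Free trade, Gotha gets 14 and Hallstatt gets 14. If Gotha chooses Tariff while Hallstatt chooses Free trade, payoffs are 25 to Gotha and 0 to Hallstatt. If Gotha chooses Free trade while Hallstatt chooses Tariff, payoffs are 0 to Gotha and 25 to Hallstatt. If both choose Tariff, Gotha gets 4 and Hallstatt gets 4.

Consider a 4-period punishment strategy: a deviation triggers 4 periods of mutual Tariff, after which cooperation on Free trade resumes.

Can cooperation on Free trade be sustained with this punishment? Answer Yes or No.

No

A one-shot deviation gives 25 now, then 4 for 4 periods, then back to 14.
Gain from deviating: (25−14) today; loss: (14−4) in each of the next 4 periods.
No-deviation condition: (14−4)(ρ+…+ρ^4) ≥ 25−14, i.e. ρ+…+ρ^4 ≥ 11/10.
At ρ = 1/7: ρ+…+ρ^4 = 0.1666 < 1.1000.
So cooperation is not sustainable.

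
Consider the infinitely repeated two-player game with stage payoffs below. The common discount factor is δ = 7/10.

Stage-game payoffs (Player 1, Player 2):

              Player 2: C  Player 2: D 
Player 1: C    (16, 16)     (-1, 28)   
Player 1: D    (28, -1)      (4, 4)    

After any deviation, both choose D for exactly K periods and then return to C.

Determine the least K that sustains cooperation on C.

No profitable deviation requires (16−4)(δ+…+δ^K) ≥ 28−16, i.e. δ+…+δ^K ≥ 1 ≈ 1.0000.
With δ = 7/10, the partial sums are K=1: 0.7000, K=2: 1.1900.
K = 2 is the first length at which the sum reaches 1.0000.

2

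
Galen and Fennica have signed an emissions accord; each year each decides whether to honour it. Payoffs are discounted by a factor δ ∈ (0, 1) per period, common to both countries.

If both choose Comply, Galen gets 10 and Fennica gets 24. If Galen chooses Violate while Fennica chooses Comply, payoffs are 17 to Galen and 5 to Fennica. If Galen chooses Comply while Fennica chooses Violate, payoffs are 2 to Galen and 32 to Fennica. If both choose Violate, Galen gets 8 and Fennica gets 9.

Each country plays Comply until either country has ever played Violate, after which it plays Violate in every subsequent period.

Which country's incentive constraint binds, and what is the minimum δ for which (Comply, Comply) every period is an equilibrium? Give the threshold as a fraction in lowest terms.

For Galen: deviation gain 17−10 = 7, per-period punishment loss 10−8 = 2. IC gives δ ≥ 7/9.
For Fennica: gain 8, loss 15 per period, so δ ≥ 8/23.
The tighter constraint is Galen's, so cooperation needs δ ≥ 7/9.

Galen; δ ≥ 7/9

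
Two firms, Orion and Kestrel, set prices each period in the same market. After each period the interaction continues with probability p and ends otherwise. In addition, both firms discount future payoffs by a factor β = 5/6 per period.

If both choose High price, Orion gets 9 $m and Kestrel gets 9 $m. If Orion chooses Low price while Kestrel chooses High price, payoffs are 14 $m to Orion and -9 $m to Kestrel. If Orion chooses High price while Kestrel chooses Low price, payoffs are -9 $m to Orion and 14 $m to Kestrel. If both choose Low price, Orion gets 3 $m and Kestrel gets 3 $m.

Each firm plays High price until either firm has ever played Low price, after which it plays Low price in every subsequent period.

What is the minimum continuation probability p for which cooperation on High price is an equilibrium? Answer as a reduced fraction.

6/11

Expected continuation weight on next period's payoff is β·p = 5/6·p, which plays the role of the discount factor.
Cooperation requires 5/6·p ≥ (14−9)/(14−3) = 5/11, hence p ≥ 6/11.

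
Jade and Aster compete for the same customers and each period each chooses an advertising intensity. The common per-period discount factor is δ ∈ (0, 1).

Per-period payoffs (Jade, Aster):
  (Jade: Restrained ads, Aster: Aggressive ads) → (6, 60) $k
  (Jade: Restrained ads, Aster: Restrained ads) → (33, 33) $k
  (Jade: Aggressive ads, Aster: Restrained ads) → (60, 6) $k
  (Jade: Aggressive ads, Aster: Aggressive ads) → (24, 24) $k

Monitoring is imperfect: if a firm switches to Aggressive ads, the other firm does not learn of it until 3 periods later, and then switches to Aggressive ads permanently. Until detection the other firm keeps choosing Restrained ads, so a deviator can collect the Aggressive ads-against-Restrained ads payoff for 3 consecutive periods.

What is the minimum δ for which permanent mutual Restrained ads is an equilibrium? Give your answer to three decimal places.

A deviator earns 60 for 3 periods, then 24 forever; cooperating earns 33 forever. Multiplying the IC by (1−δ):
33 ≥ 60(1−δ^3) + 24δ^3, so 36·δ^3 ≥ 27 and δ^3 ≥ 3/4.
δ ≥ (3/4)^(1/3) ≈ 0.909.

0.909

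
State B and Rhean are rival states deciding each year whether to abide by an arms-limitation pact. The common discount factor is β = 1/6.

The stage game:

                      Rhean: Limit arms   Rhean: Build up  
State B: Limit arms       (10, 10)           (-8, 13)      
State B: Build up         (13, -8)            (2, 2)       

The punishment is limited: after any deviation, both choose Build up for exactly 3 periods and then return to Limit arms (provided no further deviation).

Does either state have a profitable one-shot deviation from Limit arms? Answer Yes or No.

Yes

Comparing payoff streams over the 4 periods until play realigns: cooperate → 10(1+β+…+β^3); deviate → 13 + 2(β+…+β^3).
Cooperation is sustained iff (10−2)(β+…+β^3) ≥ 13−10.
β+…+β^3 = 1/6·(1−(1/6)^3)/(1−1/6) = 0.1991, and (13−10)/(10−2) = 0.3750.
0.1991 < 0.3750, so cooperation is not sustainable.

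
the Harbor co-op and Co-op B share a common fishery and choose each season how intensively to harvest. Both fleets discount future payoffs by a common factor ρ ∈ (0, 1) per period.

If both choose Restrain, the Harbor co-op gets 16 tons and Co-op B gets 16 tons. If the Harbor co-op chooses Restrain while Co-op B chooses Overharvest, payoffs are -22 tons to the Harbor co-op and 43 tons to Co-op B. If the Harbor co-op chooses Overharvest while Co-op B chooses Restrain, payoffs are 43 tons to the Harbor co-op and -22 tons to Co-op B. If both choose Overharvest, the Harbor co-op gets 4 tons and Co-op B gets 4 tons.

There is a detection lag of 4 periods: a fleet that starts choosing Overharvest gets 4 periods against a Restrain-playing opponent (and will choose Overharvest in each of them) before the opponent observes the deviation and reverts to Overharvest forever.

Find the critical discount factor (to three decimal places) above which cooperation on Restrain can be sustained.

0.912

The best deviation is to choose Overharvest for all 4 undetected periods, earning 43 each, then 4 forever once detected.
Deviation value: 43(1−ρ^4)/(1−ρ) + 4ρ^4/(1−ρ); cooperation value: 16/(1−ρ).
IC: 16 ≥ 43(1−ρ^4) + 4ρ^4 = 43 − 39ρ^4.
So ρ^4 ≥ 27/39 = 9/13, giving ρ ≥ (9/13)^(1/4) ≈ 0.912.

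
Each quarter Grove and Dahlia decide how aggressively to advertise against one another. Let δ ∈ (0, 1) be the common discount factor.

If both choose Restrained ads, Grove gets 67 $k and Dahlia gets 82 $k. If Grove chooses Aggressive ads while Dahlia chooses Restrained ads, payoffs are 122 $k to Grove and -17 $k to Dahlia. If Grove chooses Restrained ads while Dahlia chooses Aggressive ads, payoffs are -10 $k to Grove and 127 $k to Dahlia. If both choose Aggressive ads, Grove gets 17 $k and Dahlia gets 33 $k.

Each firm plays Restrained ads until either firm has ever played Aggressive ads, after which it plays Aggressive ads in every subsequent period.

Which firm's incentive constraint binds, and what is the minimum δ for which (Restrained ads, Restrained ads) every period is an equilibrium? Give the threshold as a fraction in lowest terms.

Grove; δ ≥ 11/21

Grove: cooperation gives 67 each period; deviation gives 122 once then 17 forever.
  67/(1−δ) ≥ 122 + 17δ/(1−δ) ⇒ δ ≥ 55/105 = 11/21.
Dahlia: cooperation gives 82 each period; deviation gives 127 once then 33 forever.
  δ ≥ 45/94.
Both must hold, so the binding constraint is Grove's: δ ≥ 11/21.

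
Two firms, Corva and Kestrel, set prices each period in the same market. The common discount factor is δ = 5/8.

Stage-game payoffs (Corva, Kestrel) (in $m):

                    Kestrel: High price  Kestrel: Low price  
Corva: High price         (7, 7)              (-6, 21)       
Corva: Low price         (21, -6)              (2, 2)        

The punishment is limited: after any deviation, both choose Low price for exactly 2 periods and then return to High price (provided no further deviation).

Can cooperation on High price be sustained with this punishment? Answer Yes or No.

No

IC: δ+…+δ^2 ≥ (21−7)/(7−2) = 14/5.
At δ = 5/8: partial sum = 1.0156 < 2.8000. Cooperation not sustainable.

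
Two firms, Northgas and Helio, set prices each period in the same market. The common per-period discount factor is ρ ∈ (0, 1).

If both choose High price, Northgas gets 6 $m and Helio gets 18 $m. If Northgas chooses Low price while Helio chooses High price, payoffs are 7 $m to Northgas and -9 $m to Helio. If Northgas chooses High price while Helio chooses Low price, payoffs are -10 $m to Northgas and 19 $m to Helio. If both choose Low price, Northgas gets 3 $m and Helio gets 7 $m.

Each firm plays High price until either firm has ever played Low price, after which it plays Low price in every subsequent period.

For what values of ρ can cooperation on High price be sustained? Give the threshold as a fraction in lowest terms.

1/4

Northgas's threshold: (7−6)/(7−3) = 1/4.
Helio's threshold: (19−18)/(19−7) = 1/12.
1/4 > 1/12, so Northgas binds and ρ* = 1/4.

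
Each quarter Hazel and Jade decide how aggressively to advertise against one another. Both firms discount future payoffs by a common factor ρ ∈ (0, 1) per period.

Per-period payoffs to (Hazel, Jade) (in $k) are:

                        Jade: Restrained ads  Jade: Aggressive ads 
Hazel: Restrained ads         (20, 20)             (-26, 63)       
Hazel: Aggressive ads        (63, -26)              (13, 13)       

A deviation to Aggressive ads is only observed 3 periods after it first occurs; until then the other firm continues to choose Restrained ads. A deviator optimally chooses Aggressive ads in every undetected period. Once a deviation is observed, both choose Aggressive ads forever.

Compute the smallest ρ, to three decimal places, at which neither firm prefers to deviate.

0.951

The best deviation is to choose Aggressive ads for all 3 undetected periods, earning 63 each, then 13 forever once detected.
Deviation value: 63(1−ρ^3)/(1−ρ) + 13ρ^3/(1−ρ); cooperation value: 20/(1−ρ).
IC: 20 ≥ 63(1−ρ^3) + 13ρ^3 = 63 − 50ρ^3.
So ρ^3 ≥ 43/50, giving ρ ≥ (43/50)^(1/3) ≈ 0.951.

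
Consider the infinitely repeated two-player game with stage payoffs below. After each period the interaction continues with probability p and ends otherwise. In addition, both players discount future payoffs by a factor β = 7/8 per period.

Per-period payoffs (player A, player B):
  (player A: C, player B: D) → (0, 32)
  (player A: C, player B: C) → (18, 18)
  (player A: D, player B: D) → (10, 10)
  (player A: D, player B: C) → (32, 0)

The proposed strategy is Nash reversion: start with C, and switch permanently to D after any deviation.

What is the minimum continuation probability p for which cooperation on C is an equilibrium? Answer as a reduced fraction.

With continuation probability p and discount β, the effective per-period discount factor is βp.
Grim-trigger IC: βp ≥ (32−18)/(32−10) = 7/11.
So p ≥ (7/11)/(7/8) = 8/11.

8/11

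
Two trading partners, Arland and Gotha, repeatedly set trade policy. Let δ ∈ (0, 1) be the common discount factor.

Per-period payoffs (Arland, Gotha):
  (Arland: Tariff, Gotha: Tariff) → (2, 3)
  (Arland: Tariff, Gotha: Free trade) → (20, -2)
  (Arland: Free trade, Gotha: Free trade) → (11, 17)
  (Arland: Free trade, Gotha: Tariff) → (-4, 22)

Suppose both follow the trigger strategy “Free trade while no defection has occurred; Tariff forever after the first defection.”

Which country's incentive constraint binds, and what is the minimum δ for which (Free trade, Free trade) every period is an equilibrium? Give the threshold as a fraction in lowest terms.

Arland; δ ≥ 1/2

Arland's threshold: (20−11)/(20−2) = 1/2.
Gotha's threshold: (22−17)/(22−3) = 5/19.
1/2 > 5/19, so Arland binds and δ* = 1/2.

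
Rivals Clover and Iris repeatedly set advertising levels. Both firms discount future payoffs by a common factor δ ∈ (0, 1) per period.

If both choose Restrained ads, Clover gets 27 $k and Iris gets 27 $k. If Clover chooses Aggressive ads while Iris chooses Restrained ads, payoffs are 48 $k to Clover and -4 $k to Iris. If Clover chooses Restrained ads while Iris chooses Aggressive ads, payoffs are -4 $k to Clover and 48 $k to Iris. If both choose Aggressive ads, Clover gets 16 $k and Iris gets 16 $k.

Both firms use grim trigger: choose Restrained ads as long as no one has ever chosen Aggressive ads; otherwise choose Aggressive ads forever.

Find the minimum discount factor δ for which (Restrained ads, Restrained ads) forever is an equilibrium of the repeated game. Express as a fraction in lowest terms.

One-period gain from deviating is 48 − 27 = 21. The loss is 27 − 16 = 11 in every subsequent period, with present value 11·δ/(1−δ).
Deviation is unprofitable when 11·δ/(1−δ) ≥ 21, i.e. δ/(1−δ) ≥ 21/11.
Equivalently δ ≥ 21/(21+11) = 21/32.

21/32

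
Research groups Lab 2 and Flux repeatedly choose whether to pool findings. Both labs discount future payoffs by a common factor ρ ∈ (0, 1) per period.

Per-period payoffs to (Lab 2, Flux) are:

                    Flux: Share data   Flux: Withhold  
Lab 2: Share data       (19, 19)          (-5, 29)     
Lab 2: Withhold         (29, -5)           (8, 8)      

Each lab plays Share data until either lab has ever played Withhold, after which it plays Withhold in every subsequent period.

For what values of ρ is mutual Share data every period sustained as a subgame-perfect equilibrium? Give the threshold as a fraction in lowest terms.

One-period gain from deviating is 29 − 19 = 10. The loss is 19 − 8 = 11 in every subsequent period, with present value 11·ρ/(1−ρ).
Deviation is unprofitable when 11·ρ/(1−ρ) ≥ 10, i.e. ρ/(1−ρ) ≥ 10/11.
Equivalently ρ ≥ 10/(10+11) = 10/21.

10/21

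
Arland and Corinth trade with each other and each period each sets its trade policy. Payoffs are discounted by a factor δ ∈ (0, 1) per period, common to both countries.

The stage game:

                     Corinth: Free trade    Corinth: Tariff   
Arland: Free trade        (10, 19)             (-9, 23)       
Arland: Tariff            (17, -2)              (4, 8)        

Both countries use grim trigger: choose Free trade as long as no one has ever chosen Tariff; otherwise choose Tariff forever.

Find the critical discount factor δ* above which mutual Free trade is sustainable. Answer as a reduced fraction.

7/13

Arland: cooperation gives 10 each period; deviation gives 17 once then 4 forever.
  10/(1−δ) ≥ 17 + 4δ/(1−δ) ⇒ δ ≥ 7/13.
Corinth: cooperation gives 19 each period; deviation gives 23 once then 8 forever.
  δ ≥ 4/15.
Both must hold, so the binding constraint is Arland's: δ ≥ 7/13.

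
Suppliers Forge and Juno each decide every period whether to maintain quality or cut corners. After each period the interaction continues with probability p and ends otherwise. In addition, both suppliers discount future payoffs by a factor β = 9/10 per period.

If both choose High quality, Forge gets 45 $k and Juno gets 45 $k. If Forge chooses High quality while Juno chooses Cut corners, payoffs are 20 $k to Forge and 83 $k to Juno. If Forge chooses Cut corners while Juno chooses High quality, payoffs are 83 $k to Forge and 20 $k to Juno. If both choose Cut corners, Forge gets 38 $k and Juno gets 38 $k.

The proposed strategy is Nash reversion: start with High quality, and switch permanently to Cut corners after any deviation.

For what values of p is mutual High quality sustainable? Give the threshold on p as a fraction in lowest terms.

76/81

With continuation probability p and discount β, the effective per-period discount factor is βp.
Grim-trigger IC: βp ≥ (83−45)/(83−38) = 38/45.
So p ≥ (38/45)/(9/10) = 76/81.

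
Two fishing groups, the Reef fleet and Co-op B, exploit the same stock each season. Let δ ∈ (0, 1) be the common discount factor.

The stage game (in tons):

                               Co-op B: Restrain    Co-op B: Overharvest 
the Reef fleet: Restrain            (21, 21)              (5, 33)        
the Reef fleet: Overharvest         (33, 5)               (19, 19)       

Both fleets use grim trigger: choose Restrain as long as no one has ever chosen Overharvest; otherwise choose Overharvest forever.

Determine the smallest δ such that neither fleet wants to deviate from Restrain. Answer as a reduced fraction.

21/(1−δ) ≥ 33 + 19δ/(1−δ)
21 ≥ 33 − 14δ
δ ≥ 12/14 = 6/7.

6/7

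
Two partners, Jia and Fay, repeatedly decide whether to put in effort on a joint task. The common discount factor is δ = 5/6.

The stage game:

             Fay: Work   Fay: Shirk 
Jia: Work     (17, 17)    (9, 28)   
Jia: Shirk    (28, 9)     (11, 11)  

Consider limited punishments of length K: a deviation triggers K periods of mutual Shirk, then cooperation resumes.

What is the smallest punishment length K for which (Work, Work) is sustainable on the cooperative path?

3

IC: δ(1−δ^K)/(1−δ) ≥ (28−17)/(17−11) = 11/6.
With δ = 5/6: need 1 − δ^K ≥ 11/6·(1−5/6)/(5/6), i.e. δ^K ≤ 0.6333.
Since (5/6)^2 = 0.6944 and (5/6)^3 = 0.5787, the smallest such K is 3.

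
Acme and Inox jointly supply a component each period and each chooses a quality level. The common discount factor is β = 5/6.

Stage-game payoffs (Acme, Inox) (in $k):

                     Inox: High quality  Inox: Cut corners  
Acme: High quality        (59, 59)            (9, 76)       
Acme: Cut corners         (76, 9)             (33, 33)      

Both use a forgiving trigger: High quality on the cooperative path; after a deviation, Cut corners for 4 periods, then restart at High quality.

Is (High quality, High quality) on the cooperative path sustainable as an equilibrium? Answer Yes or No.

Yes

IC: β+…+β^4 ≥ (76−59)/(59−33) = 17/26.
At β = 5/6: partial sum = 2.5887 ≥ 0.6538. Cooperation sustainable.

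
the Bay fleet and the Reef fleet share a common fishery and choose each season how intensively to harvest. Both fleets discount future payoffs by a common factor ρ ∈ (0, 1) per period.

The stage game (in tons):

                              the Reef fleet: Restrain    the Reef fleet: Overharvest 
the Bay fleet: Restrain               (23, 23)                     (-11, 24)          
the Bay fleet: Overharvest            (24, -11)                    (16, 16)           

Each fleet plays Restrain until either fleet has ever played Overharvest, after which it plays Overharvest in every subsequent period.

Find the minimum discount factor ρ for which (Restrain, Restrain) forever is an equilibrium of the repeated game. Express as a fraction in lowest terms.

Under grim trigger the critical discount factor is (T−C)/(T−P) with T = 24, C = 23, P = 16.
ρ* = (24−23)/(24−16) = 1/8.

1/8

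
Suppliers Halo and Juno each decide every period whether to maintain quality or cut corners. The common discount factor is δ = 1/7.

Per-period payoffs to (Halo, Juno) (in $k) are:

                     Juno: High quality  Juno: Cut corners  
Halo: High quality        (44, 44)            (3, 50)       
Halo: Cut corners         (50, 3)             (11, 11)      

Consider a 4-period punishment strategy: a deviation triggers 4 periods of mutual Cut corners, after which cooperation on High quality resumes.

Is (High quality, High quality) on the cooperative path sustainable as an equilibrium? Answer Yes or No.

No

Comparing payoff streams over the 5 periods until play realigns: cooperate → 44(1+δ+…+δ^4); deviate → 50 + 11(δ+…+δ^4).
Cooperation is sustained iff (44−11)(δ+…+δ^4) ≥ 50−44.
δ+…+δ^4 = 1/7·(1−(1/7)^4)/(1−1/7) = 0.1666, and (50−44)/(44−11) = 0.1818.
0.1666 < 0.1818, so cooperation is not sustainable.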